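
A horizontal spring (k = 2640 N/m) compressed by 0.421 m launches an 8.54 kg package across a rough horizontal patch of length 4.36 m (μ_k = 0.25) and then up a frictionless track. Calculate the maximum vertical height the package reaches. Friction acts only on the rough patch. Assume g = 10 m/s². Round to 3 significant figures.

Spring energy: E₀ = ½kx² = ½(2640)(0.421)² = 233.96 J
Friction: W_f = μ_k mg d = (0.25)(8.54)(10)(4.36) = 93.09 J
Energy at base of ramp: E = 233.96 − 93.09 = 140.87 J
At max height all remaining energy is PE: mgh = E ⇒ h = E/(mg) = 140.87/(8.54 × 10) = 1.650 m

h = 1.65 m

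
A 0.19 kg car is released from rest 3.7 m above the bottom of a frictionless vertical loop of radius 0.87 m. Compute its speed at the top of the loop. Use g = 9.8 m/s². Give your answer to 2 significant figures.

Energy conservation: mgh = ½mv_top² + mg(2r)
v_top² = 2g(h − 2r) = 2(9.8)(3.7 − 1.740) = 38.42
v_top = 6.198 m/s

v = 6.2 m/s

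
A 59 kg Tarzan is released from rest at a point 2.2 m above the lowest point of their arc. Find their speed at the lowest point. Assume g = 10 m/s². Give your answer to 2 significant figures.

v = 6.6 m/s

Equating total energy at the two states: mgh = ½mv²
v = √(2gh) = √(2 × 10 × 2.2) = √44.000 = 6.633 m/s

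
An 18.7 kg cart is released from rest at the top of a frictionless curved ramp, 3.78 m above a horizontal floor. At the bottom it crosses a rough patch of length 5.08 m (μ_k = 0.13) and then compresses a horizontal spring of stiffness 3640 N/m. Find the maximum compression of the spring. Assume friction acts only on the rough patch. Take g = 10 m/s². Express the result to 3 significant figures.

Initial energy: E₁ = mgh = (18.7)(10)(3.78) = 706.86 J
Friction removes W_f = μ_k mg d = (0.13)(18.7)(10)(5.08) = 123.5 J
Energy reaching the spring: E = 706.86 − 123.5 = 583.37 J
At max compression ½kx² = E ⇒ x = √(2E/k) = √(2 × 583.37/3640) = 0.5662 m

x = 0.566 m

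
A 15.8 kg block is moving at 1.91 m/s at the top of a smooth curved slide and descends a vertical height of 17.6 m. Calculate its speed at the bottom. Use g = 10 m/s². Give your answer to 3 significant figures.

Energy conservation between the two points: ½mv₀² + mgh = ½mv²
v² = v₀² + 2gh = (1.91)² + 2(10)(17.6) = 355.65
v = √355.65 = 18.86 m/s

v = 18.9 m/s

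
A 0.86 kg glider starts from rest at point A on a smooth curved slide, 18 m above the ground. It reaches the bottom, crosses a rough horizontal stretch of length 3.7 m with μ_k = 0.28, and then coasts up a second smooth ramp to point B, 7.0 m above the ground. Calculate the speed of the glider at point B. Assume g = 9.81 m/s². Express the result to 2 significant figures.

Energy at A: mgh₁ = (0.86)(9.81)(18) = 151.86 J
Friction loss: W_f = μ_k mg d = 8.740 J
At B: ½mv² + mgh₂ = mgh₁ − W_f
½mv² = 151.86 − 8.740 − 59.056 = 84.062 J
v = √(2 × 84.062/0.86) = 13.98 m/s

v = 14 m/s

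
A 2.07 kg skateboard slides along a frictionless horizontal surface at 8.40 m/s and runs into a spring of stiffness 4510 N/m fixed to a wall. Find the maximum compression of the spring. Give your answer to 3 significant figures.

x = 0.180 m

All KE is stored as spring PE at maximum compression: ½mv² = ½kx²
x = v√(m/k) = 8.40 × √(2.07/4510) = 0.1800 m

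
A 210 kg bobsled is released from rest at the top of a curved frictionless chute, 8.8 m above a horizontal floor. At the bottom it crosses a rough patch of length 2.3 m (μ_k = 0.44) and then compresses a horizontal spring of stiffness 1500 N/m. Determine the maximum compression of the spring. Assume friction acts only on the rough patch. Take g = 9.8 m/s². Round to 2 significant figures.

Initial energy: E₁ = mgh = (210)(9.8)(8.8) = 18110 J
Friction removes W_f = μ_k mg d = (0.44)(210)(9.8)(2.3) = 2083 J
Energy reaching the spring: E = 18110 − 2083 = 16028 J
At max compression ½kx² = E ⇒ x = √(2E/k) = √(2 × 16028/1500) = 4.623 m

x = 4.6 m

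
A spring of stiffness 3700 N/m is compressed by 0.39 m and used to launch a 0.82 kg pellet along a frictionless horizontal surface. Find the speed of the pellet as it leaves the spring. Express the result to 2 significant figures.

v = 26 m/s

The pellet leaves the spring when the spring is at natural length, so ½kx² = ½mv²
v = x√(k/m) = 0.39 × √(3700/0.82) = 26.20 m/s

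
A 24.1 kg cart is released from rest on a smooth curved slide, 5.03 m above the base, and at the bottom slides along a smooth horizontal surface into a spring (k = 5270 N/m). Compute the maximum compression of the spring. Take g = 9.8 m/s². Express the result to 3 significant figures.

At max compression the cart is momentarily at rest: mgh = ½kx²
x = √(2mgh/k) = √(2 × 24.1 × 9.8 × 5.03 / 5270) = 0.6715 m

x = 0.671 m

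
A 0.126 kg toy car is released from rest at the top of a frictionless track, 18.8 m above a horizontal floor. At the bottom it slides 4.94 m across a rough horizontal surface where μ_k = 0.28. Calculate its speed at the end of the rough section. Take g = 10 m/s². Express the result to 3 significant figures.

v = 18.7 m/s

Energy at the top = energy at the end + work done against friction:
mgh = ½mv² + μ_k m g d
W_f = μ_k mg d = (0.28)(0.126)(10)(4.94) = 1.743 J
½mv² = mgh − W_f = 23.688 − 1.743 = 21.945 J
v = √(2 × 21.945/0.126) = 18.66 m/s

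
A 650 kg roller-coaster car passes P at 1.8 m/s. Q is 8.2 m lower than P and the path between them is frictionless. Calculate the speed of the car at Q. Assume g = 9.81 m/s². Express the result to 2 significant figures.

v = 13 m/s

By conservation of mechanical energy, ½mv₀² + mgh = ½mv²
v² = v₀² + 2gh = (1.8)² + 2(9.81)(8.2) = 164.12
v = √164.12 = 12.81 m/s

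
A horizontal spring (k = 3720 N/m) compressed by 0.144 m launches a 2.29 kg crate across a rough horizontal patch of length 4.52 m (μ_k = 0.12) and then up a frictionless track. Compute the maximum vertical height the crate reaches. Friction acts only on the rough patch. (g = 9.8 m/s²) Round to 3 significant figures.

Spring energy: E₀ = ½kx² = ½(3720)(0.144)² = 38.569 J
Friction: W_f = μ_k mg d = (0.12)(2.29)(9.8)(4.52) = 12.17 J
Energy at base of ramp: E = 38.569 − 12.17 = 26.396 J
At max height all remaining energy is PE: mgh = E ⇒ h = E/(mg) = 26.396/(2.29 × 9.8) = 1.176 m

h = 1.18 m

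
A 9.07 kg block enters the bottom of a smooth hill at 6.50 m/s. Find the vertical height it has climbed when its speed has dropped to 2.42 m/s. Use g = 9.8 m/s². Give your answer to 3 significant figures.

h = 1.86 m

Energy balance between the two points: ½mv₁² = ½mv₂² + mgh
h = (v₁² − v₂²)/(2g) = (6.50² − 2.42²)/(2 × 9.8) = 1.857 m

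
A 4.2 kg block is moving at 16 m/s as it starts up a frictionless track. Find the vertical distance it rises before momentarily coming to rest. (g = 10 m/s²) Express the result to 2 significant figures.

h = 13 m

By energy conservation, ½mv² = mgh
h = v²/(2g) = 16²/(2 × 10) = 12.80 m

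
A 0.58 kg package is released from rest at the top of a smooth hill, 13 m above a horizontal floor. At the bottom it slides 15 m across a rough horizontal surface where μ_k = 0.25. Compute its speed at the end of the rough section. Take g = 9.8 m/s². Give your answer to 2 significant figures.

v = 13 m/s

Applying the work–energy principle:
mgh = ½mv² + μ_k m g d
W_f = μ_k mg d = (0.25)(0.58)(9.8)(15) = 21.32 J
½mv² = mgh − W_f = 73.892 − 21.32 = 52.577 J
v = √(2 × 52.577/0.58) = 13.46 m/s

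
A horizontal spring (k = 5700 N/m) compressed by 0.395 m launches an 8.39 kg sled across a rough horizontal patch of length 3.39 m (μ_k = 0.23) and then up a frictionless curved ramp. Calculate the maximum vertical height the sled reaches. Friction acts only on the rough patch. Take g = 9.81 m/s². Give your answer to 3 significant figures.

Spring energy: E₀ = ½kx² = ½(5700)(0.395)² = 444.67 J
Friction: W_f = μ_k mg d = (0.23)(8.39)(9.81)(3.39) = 64.17 J
Energy at base of ramp: E = 444.67 − 64.17 = 380.50 J
At max height all remaining energy is PE: mgh = E ⇒ h = E/(mg) = 380.50/(8.39 × 9.81) = 4.623 m

h = 4.62 m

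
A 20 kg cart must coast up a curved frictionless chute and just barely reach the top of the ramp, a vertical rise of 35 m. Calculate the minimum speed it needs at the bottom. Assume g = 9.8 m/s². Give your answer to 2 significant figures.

At the top it is momentarily at rest, so all KE converts to PE: ½mv² = mgh
v = √(2gh) = √(2 × 9.8 × 35) = 26.19 m/s

v = 26 m/s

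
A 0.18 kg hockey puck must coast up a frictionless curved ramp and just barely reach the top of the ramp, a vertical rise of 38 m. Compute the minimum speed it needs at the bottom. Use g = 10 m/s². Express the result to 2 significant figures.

At the top it is momentarily at rest, so all KE converts to PE: ½mv² = mgh
v = √(2gh) = √(2 × 10 × 38) = 27.57 m/s

v = 28 m/s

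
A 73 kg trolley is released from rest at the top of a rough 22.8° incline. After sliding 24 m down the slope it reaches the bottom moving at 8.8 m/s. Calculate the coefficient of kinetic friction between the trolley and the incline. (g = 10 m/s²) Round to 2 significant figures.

mgh = ½mv² + μ_k (mg cosθ) L, with h = L sinθ
mgL sinθ = 6789.3 J; ½mv² = 2826.6 J
W_f = 6789.3 − 2826.6 = 3963 J
μ_k = W_f/(mg cosθ · L) = 3963/(673.0 × 24) = 0.2454

μ_k = 0.25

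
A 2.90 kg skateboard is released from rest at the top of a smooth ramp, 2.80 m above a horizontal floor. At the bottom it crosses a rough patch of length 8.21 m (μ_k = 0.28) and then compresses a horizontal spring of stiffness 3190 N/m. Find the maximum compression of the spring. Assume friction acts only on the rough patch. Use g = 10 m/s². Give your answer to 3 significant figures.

x = 0.0955 m

Initial energy: E₁ = mgh = (2.90)(10)(2.80) = 81.200 J
Friction removes W_f = μ_k mg d = (0.28)(2.90)(10)(8.21) = 66.67 J
Energy reaching the spring: E = 81.200 − 66.67 = 14.535 J
At max compression ½kx² = E ⇒ x = √(2E/k) = √(2 × 14.535/3190) = 0.09546 m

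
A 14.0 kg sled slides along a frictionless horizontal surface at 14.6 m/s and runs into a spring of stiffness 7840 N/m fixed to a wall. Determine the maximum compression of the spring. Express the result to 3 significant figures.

Conservation of energy between contact and max compression: ½mv² = ½kx²
x = v√(m/k) = 14.6 × √(14.0/7840) = 0.6170 m

x = 0.617 m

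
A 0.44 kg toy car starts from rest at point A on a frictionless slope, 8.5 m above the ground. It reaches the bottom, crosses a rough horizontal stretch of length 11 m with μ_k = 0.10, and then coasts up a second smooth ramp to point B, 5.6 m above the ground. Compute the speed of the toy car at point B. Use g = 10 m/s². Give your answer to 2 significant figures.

v = 6.0 m/s

Energy at A: mgh₁ = (0.44)(10)(8.5) = 37.400 J
Friction loss: W_f = μ_k mg d = 4.840 J
At B: ½mv² + mgh₂ = mgh₁ − W_f
½mv² = 37.400 − 4.840 − 24.640 = 7.9200 J
v = √(2 × 7.9200/0.44) = 6.000 m/s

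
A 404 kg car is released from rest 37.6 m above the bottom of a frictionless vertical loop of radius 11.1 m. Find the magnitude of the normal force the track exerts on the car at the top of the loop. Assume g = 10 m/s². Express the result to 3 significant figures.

N = 7170 N

Energy from release to top (height 2r): mgh = ½mv_top² + mg(2r)
v_top² = 2g(h − 2r) = 2(10)(37.6 − 22.20) = 308.00 m²/s²
At the top, both N and weight point toward the centre: N + mg = mv_top²/r
N = m(v_top²/r − g) = 404(308.00/11.1 − 10) = 7170 N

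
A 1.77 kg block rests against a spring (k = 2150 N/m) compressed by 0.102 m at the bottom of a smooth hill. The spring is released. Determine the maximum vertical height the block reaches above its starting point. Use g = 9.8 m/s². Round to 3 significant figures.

h = 0.645 m

Energy conservation from release to the highest point: ½kx² = mgh
h = kx²/(2mg) = (2150)(0.102)²/(2 × 1.77 × 9.8) = 0.6448 m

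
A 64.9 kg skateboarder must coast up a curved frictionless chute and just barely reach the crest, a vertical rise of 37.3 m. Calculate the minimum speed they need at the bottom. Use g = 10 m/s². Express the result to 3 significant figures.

At the top they are momentarily at rest, so all KE converts to PE: ½mv² = mgh
v = √(2gh) = √(2 × 10 × 37.3) = 27.31 m/s

v = 27.3 m/s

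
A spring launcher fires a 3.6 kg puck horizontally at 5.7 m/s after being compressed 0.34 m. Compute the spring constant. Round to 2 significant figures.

k = 1000 N/m

Spring PE at full compression equals KE at release: ½kx² = ½mv²
k = mv²/x² = (3.6)(5.7)²/(0.34)² = 1012 N/m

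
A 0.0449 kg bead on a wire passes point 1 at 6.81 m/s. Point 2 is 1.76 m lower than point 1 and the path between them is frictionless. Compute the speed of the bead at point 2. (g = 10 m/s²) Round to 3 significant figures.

Equating total energy at the two states: ½mv₀² + mgh = ½mv²
v² = v₀² + 2gh = (6.81)² + 2(10)(1.76) = 81.576
v = √81.576 = 9.032 m/s

v = 9.03 m/s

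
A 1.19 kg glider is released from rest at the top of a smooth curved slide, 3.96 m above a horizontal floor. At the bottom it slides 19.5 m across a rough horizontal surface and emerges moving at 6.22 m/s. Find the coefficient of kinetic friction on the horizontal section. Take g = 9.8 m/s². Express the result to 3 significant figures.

Applying the work–energy principle:
mgh = ½mv² + μ_k m g d
mgh = 46.182 J; ½mv² = 23.020 J
W_f = 46.182 − 23.020 = 23.16 J
μ_k = W_f/(mg·d) = 23.16/(11.66 × 19.5) = 0.1019

μ_k = 0.102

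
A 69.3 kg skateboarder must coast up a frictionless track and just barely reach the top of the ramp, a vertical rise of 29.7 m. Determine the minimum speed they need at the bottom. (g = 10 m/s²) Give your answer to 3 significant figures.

v = 24.4 m/s

At the top they are momentarily at rest, so all KE converts to PE: ½mv² = mgh
v = √(2gh) = √(2 × 10 × 29.7) = 24.37 m/s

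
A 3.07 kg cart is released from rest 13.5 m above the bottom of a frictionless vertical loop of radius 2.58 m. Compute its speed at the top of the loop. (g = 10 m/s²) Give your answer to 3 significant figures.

v = 12.9 m/s

Energy conservation: mgh = ½mv_top² + mg(2r)
v_top² = 2g(h − 2r) = 2(10)(13.5 − 5.160) = 166.8
v_top = 12.92 m/s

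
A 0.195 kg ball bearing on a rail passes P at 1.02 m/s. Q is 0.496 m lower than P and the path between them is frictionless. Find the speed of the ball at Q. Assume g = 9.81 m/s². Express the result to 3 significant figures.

v = 3.28 m/s

By conservation of mechanical energy, ½mv₀² + mgh = ½mv²
v² = v₀² + 2gh = (1.02)² + 2(9.81)(0.496) = 10.772
v = √10.772 = 3.282 m/s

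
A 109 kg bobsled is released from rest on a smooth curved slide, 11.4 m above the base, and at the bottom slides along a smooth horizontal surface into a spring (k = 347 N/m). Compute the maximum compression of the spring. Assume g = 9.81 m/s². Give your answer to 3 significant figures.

x = 8.38 m

At max compression the bobsled is momentarily at rest: mgh = ½kx²
x = √(2mgh/k) = √(2 × 109 × 9.81 × 11.4 / 347) = 8.382 m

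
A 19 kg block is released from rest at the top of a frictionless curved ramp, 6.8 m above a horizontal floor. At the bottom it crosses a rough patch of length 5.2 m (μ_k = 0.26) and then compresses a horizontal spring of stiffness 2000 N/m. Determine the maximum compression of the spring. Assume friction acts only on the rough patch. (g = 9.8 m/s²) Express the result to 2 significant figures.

x = 1.0 m

Initial energy: E₁ = mgh = (19)(9.8)(6.8) = 1266.2 J
Friction removes W_f = μ_k mg d = (0.26)(19)(9.8)(5.2) = 251.7 J
Energy reaching the spring: E = 1266.2 − 251.7 = 1014.4 J
At max compression ½kx² = E ⇒ x = √(2E/k) = √(2 × 1014.4/2000) = 1.007 m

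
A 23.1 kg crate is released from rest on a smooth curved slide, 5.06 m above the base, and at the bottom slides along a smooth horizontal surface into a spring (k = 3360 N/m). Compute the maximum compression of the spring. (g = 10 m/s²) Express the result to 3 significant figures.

Gravitational PE at the top equals spring PE at max compression: mgh = ½kx²
x = √(2mgh/k) = √(2 × 23.1 × 10 × 5.06 / 3360) = 0.8341 m

x = 0.834 m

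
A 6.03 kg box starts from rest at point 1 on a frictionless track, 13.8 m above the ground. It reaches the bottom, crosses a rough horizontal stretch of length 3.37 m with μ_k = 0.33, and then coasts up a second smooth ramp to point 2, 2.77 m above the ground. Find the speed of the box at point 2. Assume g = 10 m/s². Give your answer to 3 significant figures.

v = 14.1 m/s

Energy at 1: mgh₁ = (6.03)(10)(13.8) = 832.14 J
Friction loss: W_f = μ_k mg d = 67.06 J
At 2: ½mv² + mgh₂ = mgh₁ − W_f
½mv² = 832.14 − 67.06 − 167.03 = 598.05 J
v = √(2 × 598.05/6.03) = 14.08 m/s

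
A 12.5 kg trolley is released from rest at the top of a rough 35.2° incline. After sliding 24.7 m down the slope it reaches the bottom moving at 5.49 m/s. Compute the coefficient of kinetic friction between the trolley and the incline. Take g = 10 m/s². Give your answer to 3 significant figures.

Energy balance down the incline: mg L sinθ − ½mv² = μ_k (mg cosθ) L
mgL sinθ = 1779.7 J; ½mv² = 188.38 J
W_f = 1779.7 − 188.38 = 1591 J
μ_k = W_f/(mg cosθ · L) = 1591/(102.1 × 24.7) = 0.6308

μ_k = 0.631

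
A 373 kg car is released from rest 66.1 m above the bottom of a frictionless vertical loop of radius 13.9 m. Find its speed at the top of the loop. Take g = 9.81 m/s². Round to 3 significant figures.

v = 27.4 m/s

Energy conservation: mgh = ½mv_top² + mg(2r)
v_top² = 2g(h − 2r) = 2(9.81)(66.1 − 27.80) = 751.4
v_top = 27.41 m/s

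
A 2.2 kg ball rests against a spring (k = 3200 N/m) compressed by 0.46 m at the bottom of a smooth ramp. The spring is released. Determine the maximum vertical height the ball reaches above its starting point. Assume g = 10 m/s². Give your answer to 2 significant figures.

Energy conservation from release to the highest point: ½kx² = mgh
h = kx²/(2mg) = (3200)(0.46)²/(2 × 2.2 × 10) = 15.39 m

h = 15 m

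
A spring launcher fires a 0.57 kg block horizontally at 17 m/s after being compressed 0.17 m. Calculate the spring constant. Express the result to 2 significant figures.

Spring PE at full compression equals KE at release: ½kx² = ½mv²
k = mv²/x² = (0.57)(17)²/(0.17)² = 5700 N/m

k = 5700 N/m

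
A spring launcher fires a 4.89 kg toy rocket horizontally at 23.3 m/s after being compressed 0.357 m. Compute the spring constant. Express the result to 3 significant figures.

Spring PE at full compression equals KE at release: ½kx² = ½mv²
k = mv²/x² = (4.89)(23.3)²/(0.357)² = 20830 N/m

k = 20800 N/m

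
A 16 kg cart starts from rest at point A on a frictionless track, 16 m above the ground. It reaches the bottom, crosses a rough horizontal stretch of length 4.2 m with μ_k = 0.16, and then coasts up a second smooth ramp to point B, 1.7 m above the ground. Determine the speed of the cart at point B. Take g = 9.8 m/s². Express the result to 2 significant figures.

v = 16 m/s

Energy at A: mgh₁ = (16)(9.8)(16) = 2508.8 J
Friction loss: W_f = μ_k mg d = 105.4 J
At B: ½mv² + mgh₂ = mgh₁ − W_f
½mv² = 2508.8 − 105.4 − 266.56 = 2136.9 J
v = √(2 × 2136.9/16) = 16.34 m/s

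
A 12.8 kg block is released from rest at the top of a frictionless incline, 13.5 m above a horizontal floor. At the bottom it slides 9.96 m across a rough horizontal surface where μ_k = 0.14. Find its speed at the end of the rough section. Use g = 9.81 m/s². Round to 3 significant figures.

v = 15.4 m/s

Applying the work–energy principle:
mgh = ½mv² + μ_k m g d
W_f = μ_k mg d = (0.14)(12.8)(9.81)(9.96) = 175.1 J
½mv² = mgh − W_f = 1695.2 − 175.1 = 1520.1 J
v = √(2 × 1520.1/12.8) = 15.41 m/s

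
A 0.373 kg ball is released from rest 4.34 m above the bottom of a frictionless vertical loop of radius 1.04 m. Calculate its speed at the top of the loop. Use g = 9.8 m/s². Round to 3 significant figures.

v = 6.66 m/s

Energy conservation: mgh = ½mv_top² + mg(2r)
v_top² = 2g(h − 2r) = 2(9.8)(4.34 − 2.080) = 44.30
v_top = 6.656 m/s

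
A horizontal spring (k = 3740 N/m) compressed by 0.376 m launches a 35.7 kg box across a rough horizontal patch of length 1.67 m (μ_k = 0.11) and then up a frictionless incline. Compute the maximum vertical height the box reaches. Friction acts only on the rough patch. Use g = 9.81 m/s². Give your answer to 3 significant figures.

Spring energy: E₀ = ½kx² = ½(3740)(0.376)² = 264.37 J
Friction: W_f = μ_k mg d = (0.11)(35.7)(9.81)(1.67) = 64.33 J
Energy at base of ramp: E = 264.37 − 64.33 = 200.04 J
At max height all remaining energy is PE: mgh = E ⇒ h = E/(mg) = 200.04/(35.7 × 9.81) = 0.5712 m

h = 0.571 m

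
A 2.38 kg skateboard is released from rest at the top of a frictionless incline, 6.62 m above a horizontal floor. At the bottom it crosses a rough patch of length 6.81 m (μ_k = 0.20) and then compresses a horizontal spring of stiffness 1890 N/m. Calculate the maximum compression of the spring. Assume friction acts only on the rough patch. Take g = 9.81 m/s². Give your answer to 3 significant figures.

Initial energy: E₁ = mgh = (2.38)(9.81)(6.62) = 154.56 J
Friction removes W_f = μ_k mg d = (0.20)(2.38)(9.81)(6.81) = 31.80 J
Energy reaching the spring: E = 154.56 − 31.80 = 122.76 J
At max compression ½kx² = E ⇒ x = √(2E/k) = √(2 × 122.76/1890) = 0.3604 m

x = 0.360 m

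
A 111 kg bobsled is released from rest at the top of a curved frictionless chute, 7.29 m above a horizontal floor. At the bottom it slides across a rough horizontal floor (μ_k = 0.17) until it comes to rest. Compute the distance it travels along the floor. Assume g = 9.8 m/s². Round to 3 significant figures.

Energy at the top = energy at the end + work done against friction:
At rest all PE has been dissipated by friction: mgh = μ_k m g d
d = h/μ_k = 7.29/0.17 = 42.88 m

d = 42.9 m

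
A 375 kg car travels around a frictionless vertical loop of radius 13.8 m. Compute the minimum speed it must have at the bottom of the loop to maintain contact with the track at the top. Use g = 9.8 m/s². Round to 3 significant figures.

At the top: mg = mv_top²/r ⇒ v_top² = gr = 135.2 m²/s²
Energy from bottom to top (height 2r): ½mv_bot² = ½mv_top² + mg(2r)
v_bot² = gr + 4gr = 5gr = 676.2
v_bot = √(5gr) = 26.00 m/s

v = 26.0 m/s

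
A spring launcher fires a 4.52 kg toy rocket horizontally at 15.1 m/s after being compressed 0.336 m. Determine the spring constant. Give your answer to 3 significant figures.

Energy stored in the spring equals the launch KE: ½kx² = ½mv²
k = mv²/x² = (4.52)(15.1)²/(0.336)² = 9129 N/m

k = 9130 N/m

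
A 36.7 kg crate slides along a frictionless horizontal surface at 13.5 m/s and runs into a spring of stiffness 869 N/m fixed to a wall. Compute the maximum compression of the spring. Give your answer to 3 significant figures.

At max compression the crate is momentarily at rest: ½mv² = ½kx²
x = v√(m/k) = 13.5 × √(36.7/869) = 2.774 m

x = 2.77 m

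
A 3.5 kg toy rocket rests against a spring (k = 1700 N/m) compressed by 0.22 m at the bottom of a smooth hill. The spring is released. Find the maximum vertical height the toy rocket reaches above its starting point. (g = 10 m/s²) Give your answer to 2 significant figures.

At maximum height the toy rocket is at rest, so ½kx² = mgh
h = kx²/(2mg) = (1700)(0.22)²/(2 × 3.5 × 10) = 1.175 m

h = 1.2 m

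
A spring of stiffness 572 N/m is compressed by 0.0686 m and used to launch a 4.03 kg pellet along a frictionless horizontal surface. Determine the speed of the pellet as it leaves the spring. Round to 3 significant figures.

v = 0.817 m/s

Conservation of energy: ½kx² = ½mv²
v = x√(k/m) = 0.0686 × √(572/4.03) = 0.8173 m/s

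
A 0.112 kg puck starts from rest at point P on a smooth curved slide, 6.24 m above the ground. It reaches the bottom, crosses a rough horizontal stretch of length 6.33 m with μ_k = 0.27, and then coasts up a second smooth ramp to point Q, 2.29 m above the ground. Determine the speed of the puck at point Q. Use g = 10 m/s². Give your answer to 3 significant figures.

Energy at P: mgh₁ = (0.112)(10)(6.24) = 6.9888 J
Friction loss: W_f = μ_k mg d = 1.914 J
At Q: ½mv² + mgh₂ = mgh₁ − W_f
½mv² = 6.9888 − 1.914 − 2.5648 = 2.5098 J
v = √(2 × 2.5098/0.112) = 6.695 m/s

v = 6.69 m/s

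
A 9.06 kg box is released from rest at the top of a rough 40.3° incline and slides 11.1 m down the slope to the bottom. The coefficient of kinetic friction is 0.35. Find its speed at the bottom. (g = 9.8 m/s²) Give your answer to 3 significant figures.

Energy: mgh = ½mv² + W_f, with h = L sinθ and W_f = μ_k (mg cosθ) L
mgh = mgL sinθ = (9.06)(9.8)(11.1)sin40.3° = 637.44 J
W_f = μ_k mg cosθ · L = (0.35)(9.06)(9.8)cos40.3°·11.1 = 263.1 J
½mv² = 637.44 − 263.1 = 374.37 J
v = √(2 × 374.37/9.06) = 9.091 m/s

v = 9.09 m/s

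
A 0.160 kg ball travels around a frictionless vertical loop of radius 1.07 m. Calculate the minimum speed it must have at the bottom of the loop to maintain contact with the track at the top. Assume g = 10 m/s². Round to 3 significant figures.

v = 7.31 m/s

At the top: mg = mv_top²/r ⇒ v_top² = gr = 10.70 m²/s²
Energy from bottom to top (height 2r): ½mv_bot² = ½mv_top² + mg(2r)
v_bot² = gr + 4gr = 5gr = 53.50
v_bot = √(5gr) = 7.314 m/s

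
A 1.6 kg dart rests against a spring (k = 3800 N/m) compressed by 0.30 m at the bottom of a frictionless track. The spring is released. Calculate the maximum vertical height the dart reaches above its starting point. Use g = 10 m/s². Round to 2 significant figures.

h = 11 m

All spring PE becomes gravitational PE at the highest point: ½kx² = mgh
h = kx²/(2mg) = (3800)(0.30)²/(2 × 1.6 × 10) = 10.69 m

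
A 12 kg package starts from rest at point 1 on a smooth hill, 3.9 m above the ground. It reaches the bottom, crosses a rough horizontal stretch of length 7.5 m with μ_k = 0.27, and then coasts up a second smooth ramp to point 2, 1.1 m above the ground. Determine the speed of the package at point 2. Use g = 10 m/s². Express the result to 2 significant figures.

v = 3.9 m/s

Energy at 1: mgh₁ = (12)(10)(3.9) = 468.00 J
Friction loss: W_f = μ_k mg d = 243.0 J
At 2: ½mv² + mgh₂ = mgh₁ − W_f
½mv² = 468.00 − 243.0 − 132.00 = 93.000 J
v = √(2 × 93.000/12) = 3.937 m/s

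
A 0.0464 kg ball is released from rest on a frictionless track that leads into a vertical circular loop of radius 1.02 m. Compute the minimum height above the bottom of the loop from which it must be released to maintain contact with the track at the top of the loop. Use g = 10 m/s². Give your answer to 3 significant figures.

h = 2.55 m

At the top, for minimum speed gravity alone supplies the centripetal force: mg = mv_top²/r ⇒ v_top² = gr = 10.20 m²/s²
Energy conservation from release height h to the top (height 2r): mgh = ½mv_top² + mg(2r)
h = v_top²/(2g) + 2r = r/2 + 2r = 5r/2 = 2.550 m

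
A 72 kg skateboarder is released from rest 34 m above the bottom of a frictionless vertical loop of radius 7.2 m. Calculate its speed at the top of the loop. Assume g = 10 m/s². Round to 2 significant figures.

v = 20 m/s

Energy conservation: mgh = ½mv_top² + mg(2r)
v_top² = 2g(h − 2r) = 2(10)(34 − 14.40) = 392.0
v_top = 19.80 m/s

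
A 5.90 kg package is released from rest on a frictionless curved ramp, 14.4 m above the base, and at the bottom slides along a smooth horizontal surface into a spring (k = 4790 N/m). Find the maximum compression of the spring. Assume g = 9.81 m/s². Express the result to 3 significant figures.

x = 0.590 m

Gravitational PE at the top equals spring PE at max compression: mgh = ½kx²
x = √(2mgh/k) = √(2 × 5.90 × 9.81 × 14.4 / 4790) = 0.5899 m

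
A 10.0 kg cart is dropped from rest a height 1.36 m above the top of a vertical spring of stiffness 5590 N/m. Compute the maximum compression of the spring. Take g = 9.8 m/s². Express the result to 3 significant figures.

x = 0.237 m

Measuring PE from the top of the relaxed spring, at max compression the cart has dropped H + x with zero KE, so:
mg(H + x) = ½kx²
½(5590)x² − (10.0)(9.8)x − (10.0)(9.8)(1.36) = 0
2795x² − 98.00x − 133.3 = 0
x = [98.00 + √(9604 + 1.4901e+06)]/(2 × 2795) = 0.2366 m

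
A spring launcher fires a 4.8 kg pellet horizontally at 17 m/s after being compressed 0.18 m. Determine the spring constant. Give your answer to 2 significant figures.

Spring PE at full compression equals KE at release: ½kx² = ½mv²
k = mv²/x² = (4.8)(17)²/(0.18)² = 42815 N/m

k = 43000 N/m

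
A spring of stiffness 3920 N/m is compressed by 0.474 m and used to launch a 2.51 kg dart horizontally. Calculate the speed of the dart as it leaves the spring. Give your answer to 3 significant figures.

The dart leaves the spring when the spring is at natural length, so ½kx² = ½mv²
v = x√(k/m) = 0.474 × √(3920/2.51) = 18.73 m/s

v = 18.7 m/s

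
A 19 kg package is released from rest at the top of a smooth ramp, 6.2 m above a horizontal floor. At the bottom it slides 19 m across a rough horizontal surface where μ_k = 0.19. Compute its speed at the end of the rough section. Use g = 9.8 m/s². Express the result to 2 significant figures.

v = 7.1 m/s

Energy bookkeeping (friction removes W_f = μ_k N d):
mgh = ½mv² + μ_k m g d
W_f = μ_k mg d = (0.19)(19)(9.8)(19) = 672.2 J
½mv² = mgh − W_f = 1154.4 − 672.2 = 482.26 J
v = √(2 × 482.26/19) = 7.125 m/s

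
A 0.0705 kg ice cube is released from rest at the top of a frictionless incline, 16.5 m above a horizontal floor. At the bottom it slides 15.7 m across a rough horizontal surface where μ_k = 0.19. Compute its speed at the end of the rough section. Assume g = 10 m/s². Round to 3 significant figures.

v = 16.4 m/s

Applying the work–energy principle:
mgh = ½mv² + μ_k m g d
W_f = μ_k mg d = (0.19)(0.0705)(10)(15.7) = 2.103 J
½mv² = mgh − W_f = 11.632 − 2.103 = 9.5295 J
v = √(2 × 9.5295/0.0705) = 16.44 m/s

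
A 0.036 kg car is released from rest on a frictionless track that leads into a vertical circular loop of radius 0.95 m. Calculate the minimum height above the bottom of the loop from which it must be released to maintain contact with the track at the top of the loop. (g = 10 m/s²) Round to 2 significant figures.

At the top, for minimum speed gravity alone supplies the centripetal force: mg = mv_top²/r ⇒ v_top² = gr = 9.500 m²/s²
Energy conservation from release height h to the top (height 2r): mgh = ½mv_top² + mg(2r)
h = v_top²/(2g) + 2r = r/2 + 2r = 5r/2 = 2.375 m

h = 2.4 m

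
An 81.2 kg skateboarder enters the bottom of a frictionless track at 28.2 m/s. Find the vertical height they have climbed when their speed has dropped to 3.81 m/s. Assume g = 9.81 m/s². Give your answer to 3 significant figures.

h = 39.8 m

Conservation of energy: ½mv₁² = ½mv₂² + mgh
h = (v₁² − v₂²)/(2g) = (28.2² − 3.81²)/(2 × 9.81) = 39.79 m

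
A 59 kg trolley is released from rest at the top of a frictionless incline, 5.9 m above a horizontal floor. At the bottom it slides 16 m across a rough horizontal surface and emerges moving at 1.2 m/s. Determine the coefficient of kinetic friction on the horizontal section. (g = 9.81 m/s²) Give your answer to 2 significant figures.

μ_k = 0.36

Applying the work–energy principle:
mgh = ½mv² + μ_k m g d
mgh = 3414.9 J; ½mv² = 42.480 J
W_f = 3414.9 − 42.480 = 3372 J
μ_k = W_f/(mg·d) = 3372/(578.8 × 16) = 0.3642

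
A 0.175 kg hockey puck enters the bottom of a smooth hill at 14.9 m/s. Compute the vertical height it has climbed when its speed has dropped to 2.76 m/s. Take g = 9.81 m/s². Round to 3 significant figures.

h = 10.9 m

Energy balance between the two points: ½mv₁² = ½mv₂² + mgh
h = (v₁² − v₂²)/(2g) = (14.9² − 2.76²)/(2 × 9.81) = 10.93 m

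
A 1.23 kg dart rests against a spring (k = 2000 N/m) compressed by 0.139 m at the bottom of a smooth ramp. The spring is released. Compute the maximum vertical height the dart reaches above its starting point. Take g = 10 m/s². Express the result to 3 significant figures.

h = 1.57 m

Energy conservation from release to the highest point: ½kx² = mgh
h = kx²/(2mg) = (2000)(0.139)²/(2 × 1.23 × 10) = 1.571 m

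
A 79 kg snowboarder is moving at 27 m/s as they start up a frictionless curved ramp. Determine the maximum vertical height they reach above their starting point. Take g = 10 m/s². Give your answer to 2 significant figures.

By energy conservation, ½mv² = mgh
h = v²/(2g) = 27²/(2 × 10) = 36.45 m

h = 36 m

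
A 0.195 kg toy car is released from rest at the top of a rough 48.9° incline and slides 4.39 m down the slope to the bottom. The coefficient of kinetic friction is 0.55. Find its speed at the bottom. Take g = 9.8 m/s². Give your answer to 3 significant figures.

v = 5.81 m/s

Taking the bottom as reference, mgh = ½mv² + μ_k N L with h = L sinθ, N = mg cosθ:
mgh = mgL sinθ = (0.195)(9.8)(4.39)sin48.9° = 6.3219 J
W_f = μ_k mg cosθ · L = (0.55)(0.195)(9.8)cos48.9°·4.39 = 3.033 J
½mv² = 6.3219 − 3.033 = 3.2887 J
v = √(2 × 3.2887/0.195) = 5.808 m/s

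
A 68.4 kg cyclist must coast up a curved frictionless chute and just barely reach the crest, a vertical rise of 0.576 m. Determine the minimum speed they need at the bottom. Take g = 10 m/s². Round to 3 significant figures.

v = 3.39 m/s

At the top they are momentarily at rest, so all KE converts to PE: ½mv² = mgh
v = √(2gh) = √(2 × 10 × 0.576) = 3.394 m/s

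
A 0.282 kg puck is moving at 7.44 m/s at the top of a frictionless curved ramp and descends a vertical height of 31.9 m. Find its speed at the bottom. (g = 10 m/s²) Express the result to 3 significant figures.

Energy conservation between the two points: ½mv₀² + mgh = ½mv²
The mass cancels from both sides.
v² = v₀² + 2gh = (7.44)² + 2(10)(31.9) = 693.35
v = √693.35 = 26.33 m/s

v = 26.3 m/s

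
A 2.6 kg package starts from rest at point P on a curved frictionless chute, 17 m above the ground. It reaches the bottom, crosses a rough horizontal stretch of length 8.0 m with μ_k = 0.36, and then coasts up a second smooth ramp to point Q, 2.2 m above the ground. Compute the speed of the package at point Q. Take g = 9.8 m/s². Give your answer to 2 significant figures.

Energy at P: mgh₁ = (2.6)(9.8)(17) = 433.16 J
Friction loss: W_f = μ_k mg d = 73.38 J
At Q: ½mv² + mgh₂ = mgh₁ − W_f
½mv² = 433.16 − 73.38 − 56.056 = 303.72 J
v = √(2 × 303.72/2.6) = 15.29 m/s

v = 15 m/s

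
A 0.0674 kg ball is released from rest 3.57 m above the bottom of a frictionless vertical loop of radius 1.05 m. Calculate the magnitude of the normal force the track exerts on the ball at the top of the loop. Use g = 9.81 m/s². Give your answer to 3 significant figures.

Energy from release to top (height 2r): mgh = ½mv_top² + mg(2r)
v_top² = 2g(h − 2r) = 2(9.81)(3.57 − 2.100) = 28.841 m²/s²
At the top, both N and weight point toward the centre: N + mg = mv_top²/r
N = m(v_top²/r − g) = 0.0674(28.841/1.05 − 9.81) = 1.190 N

N = 1.19 N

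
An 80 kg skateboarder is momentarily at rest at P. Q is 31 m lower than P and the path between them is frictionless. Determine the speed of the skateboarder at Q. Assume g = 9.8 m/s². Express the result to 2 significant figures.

v = 25 m/s

By conservation of mechanical energy, mgh = ½mv²
The mass cancels from both sides.
v = √(2gh) = √(2 × 9.8 × 31) = √607.60 = 24.65 m/s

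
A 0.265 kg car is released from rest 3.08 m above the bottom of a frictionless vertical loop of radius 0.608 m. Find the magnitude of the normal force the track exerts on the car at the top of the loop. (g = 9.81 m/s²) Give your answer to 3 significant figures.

N = 13.3 N

Energy from release to top (height 2r): mgh = ½mv_top² + mg(2r)
v_top² = 2g(h − 2r) = 2(9.81)(3.08 − 1.216) = 36.572 m²/s²
At the top, both N and weight point toward the centre: N + mg = mv_top²/r
N = m(v_top²/r − g) = 0.265(36.572/0.608 − 9.81) = 13.34 N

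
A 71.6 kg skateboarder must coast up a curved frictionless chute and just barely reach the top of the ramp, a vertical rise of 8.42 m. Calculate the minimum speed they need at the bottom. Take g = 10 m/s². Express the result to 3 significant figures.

v = 13.0 m/s

At the top they are momentarily at rest, so all KE converts to PE: ½mv² = mgh
v = √(2gh) = √(2 × 10 × 8.42) = 12.98 m/s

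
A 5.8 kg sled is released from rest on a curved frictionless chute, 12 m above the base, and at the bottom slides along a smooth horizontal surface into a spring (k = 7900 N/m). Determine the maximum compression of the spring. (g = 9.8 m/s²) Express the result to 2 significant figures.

x = 0.42 m

Energy conservation (no friction) from release to max compression: mgh = ½kx²
x = √(2mgh/k) = √(2 × 5.8 × 9.8 × 12 / 7900) = 0.4155 m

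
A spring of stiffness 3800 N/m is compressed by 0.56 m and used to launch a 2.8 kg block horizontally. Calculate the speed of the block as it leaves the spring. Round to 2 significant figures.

v = 21 m/s

Conservation of energy: ½kx² = ½mv²
v = x√(k/m) = 0.56 × √(3800/2.8) = 20.63 m/s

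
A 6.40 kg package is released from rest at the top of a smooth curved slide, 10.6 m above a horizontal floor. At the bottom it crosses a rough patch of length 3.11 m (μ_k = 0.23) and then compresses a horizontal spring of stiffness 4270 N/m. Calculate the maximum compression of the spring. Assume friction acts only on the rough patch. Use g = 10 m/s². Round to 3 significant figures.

x = 0.544 m

Initial energy: E₁ = mgh = (6.40)(10)(10.6) = 678.40 J
Friction removes W_f = μ_k mg d = (0.23)(6.40)(10)(3.11) = 45.78 J
Energy reaching the spring: E = 678.40 − 45.78 = 632.62 J
At max compression ½kx² = E ⇒ x = √(2E/k) = √(2 × 632.62/4270) = 0.5443 m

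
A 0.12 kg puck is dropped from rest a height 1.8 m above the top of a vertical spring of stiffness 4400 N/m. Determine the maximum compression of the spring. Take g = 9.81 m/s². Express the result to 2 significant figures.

x = 0.031 m

Let x be the compression. The total drop is H + x, and the puck is instantaneously at rest at max compression, so energy conservation gives:
mg(H + x) = ½kx²
½(4400)x² − (0.12)(9.81)x − (0.12)(9.81)(1.8) = 0
2200x² − 1.177x − 2.119 = 0
x = [1.177 + √(1.386 + 18647)]/(2 × 2200) = 0.03130 m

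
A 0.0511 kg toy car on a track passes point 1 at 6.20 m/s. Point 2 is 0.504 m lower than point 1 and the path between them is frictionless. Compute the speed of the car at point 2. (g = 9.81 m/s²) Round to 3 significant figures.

v = 6.95 m/s

Equating total energy at the two states: ½mv₀² + mgh = ½mv²
v² = v₀² + 2gh = (6.20)² + 2(9.81)(0.504) = 48.328
v = √48.328 = 6.952 m/s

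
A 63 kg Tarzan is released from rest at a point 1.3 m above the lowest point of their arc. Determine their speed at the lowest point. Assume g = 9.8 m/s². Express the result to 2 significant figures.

By conservation of mechanical energy, mgh = ½mv²
v = √(2gh) = √(2 × 9.8 × 1.3) = √25.480 = 5.048 m/s

v = 5.0 m/s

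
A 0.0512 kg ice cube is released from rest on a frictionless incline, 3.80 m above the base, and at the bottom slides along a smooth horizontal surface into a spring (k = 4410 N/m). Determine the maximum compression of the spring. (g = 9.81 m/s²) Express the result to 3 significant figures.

Energy conservation (no friction) from release to max compression: mgh = ½kx²
x = √(2mgh/k) = √(2 × 0.0512 × 9.81 × 3.80 / 4410) = 0.02942 m

x = 0.0294 m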